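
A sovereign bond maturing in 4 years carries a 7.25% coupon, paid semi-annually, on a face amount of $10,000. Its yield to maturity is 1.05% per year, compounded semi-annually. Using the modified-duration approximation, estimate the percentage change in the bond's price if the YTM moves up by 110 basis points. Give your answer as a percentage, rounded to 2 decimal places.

Periodic yield y = 0.00525. Modified duration first:
  t   CF        PV=CF/(1+0.00525)^t    t·PV
  1       362.50       360.6068       360.6068
  2       362.50       358.7235       717.4470
  3       362.50       356.8501     1,070.5502
  4       362.50       354.9864     1,419.9455
  5       362.50       353.1324     1,765.6621
  6       362.50       351.2882     2,107.7290
  7       362.50       349.4535     2,446.1747
  8    10,362.50     9,937.3798    79,499.0385
  Σ                 12,422.4207    89,387.1539
P = 12,422.4207; D_Mac = 7.19563 half-year periods = 3.59782 yrs; D_mod = 3.59782/(1+0.00525) = 3.57903 yrs.
ΔP/P ≈ -D_mod · Δy = -3.57903 × (+0.011) = -0.039369 = -3.9369%.

-3.94%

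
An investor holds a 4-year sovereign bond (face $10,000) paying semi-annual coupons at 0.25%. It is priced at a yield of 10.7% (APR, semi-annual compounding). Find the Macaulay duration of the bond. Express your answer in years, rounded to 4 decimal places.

3.9775 years

Periodic yield y = 0.0535. Discount each cash flow and weight by its period:
  t   CF        PV=CF/(1+0.0535)^t    t·PV
  1        12.50        11.8652        11.8652
  2        12.50        11.2627        22.5253
  3        12.50        10.6907        32.0721
  4        12.50        10.1478        40.5912
  5        12.50         9.6325        48.1623
  6        12.50         9.1433        54.8598
  7        12.50         8.6790        60.7528
  8    10,012.50     6,598.8189    52,790.5512
  Σ                  6,670.2400    53,061.3799
Price P = Σ PV = 6,670.2400.
Macaulay duration = Σ(t·PV) / P = 53,061.3799 / 6,670.2400 = 7.95494 half-year periods.
In years: 7.95494 / 2 = 3.97747 years.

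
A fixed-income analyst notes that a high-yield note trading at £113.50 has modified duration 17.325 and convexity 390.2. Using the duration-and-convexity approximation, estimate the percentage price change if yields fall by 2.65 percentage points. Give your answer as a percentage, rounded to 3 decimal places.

+59.612%

Duration effect: -D_mod·Δy = -17.325 × (-0.0265) = +0.4591125
Convexity effect: ½·C·(Δy)² = 0.5 × 390.2 × (-0.0265)² = +0.137008975
ΔP/P ≈ +0.4591125 + 0.137008975 = +0.596121475
= +59.6121475%.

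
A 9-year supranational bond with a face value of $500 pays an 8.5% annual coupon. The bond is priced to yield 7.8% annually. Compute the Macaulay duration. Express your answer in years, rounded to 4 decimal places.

Periodic yield y = 0.078. Discount each cash flow and weight by its year:
  t   CF        PV=CF/(1+0.078)^t    t·PV
  1        42.50        39.4249        39.4249
  2        42.50        36.5722        73.1445
  3        42.50        33.9260       101.7780
  4        42.50        31.4712       125.8850
  5        42.50        29.1941       145.9705
  6        42.50        27.0817       162.4904
  7        42.50        25.1222       175.8554
  8        42.50        23.3044       186.4356
  9       542.50       275.9503     2,483.5528
  Σ                    522.0471     3,494.5370
Price P = Σ PV = 522.0471.
Macaulay duration = Σ(t·PV) / P = 3,494.5370 / 522.0471 = 6.69391 years.

6.6939 years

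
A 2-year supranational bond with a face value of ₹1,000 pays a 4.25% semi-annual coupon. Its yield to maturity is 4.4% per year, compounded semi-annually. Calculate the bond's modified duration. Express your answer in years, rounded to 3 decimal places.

Periodic yield y = 0.022. First find Macaulay duration:
  t   CF        PV=CF/(1+0.022)^t    t·PV
  1        21.25        20.7926        20.7926
  2        21.25        20.3450        40.6899
  3        21.25        19.9070        59.7211
  4     1,021.25       936.1135     3,744.4538
  Σ                    997.1580     3,865.6574
P = 997.1580; Macaulay duration = 3,865.6574 / 997.1580 = 3.87667 half-year periods = 1.93834 years.
Modified duration = D_Mac / (1 + y) = 1.93834 / 1.022 = 1.89661 years.

1.897 years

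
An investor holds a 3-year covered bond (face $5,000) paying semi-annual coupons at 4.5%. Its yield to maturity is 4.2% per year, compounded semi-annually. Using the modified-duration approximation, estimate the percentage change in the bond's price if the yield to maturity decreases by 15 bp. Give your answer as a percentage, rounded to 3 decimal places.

+0.417%

Periodic yield y = 0.021. Modified duration first:
  t   CF        PV=CF/(1+0.021)^t    t·PV
  1       112.50       110.1861       110.1861
  2       112.50       107.9198       215.8396
  3       112.50       105.7001       317.1002
  4       112.50       103.5260       414.1041
  5       112.50       101.3967       506.9835
  6     5,112.50     4,513.1407    27,078.8439
  Σ                  5,041.8693    28,643.0574
P = 5,041.8693; D_Mac = 5.68104 half-year periods = 2.84052 yrs; D_mod = 2.84052/(1+0.021) = 2.78210 yrs.
ΔP/P ≈ -D_mod · Δy = -2.78210 × (-0.0015) = +0.004173 = +0.4173%.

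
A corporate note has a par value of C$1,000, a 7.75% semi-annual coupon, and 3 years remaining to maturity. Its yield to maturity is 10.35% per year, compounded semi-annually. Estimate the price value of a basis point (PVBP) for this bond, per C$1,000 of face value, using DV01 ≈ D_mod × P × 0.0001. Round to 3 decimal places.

C$0.242

Periodic yield y = 0.05175.
  t   CF        PV=CF/(1+0.05175)^t    t·PV
  1        38.75        36.8434        36.8434
  2        38.75        35.0305        70.0611
  3        38.75        33.3069        99.9207
  4        38.75        31.6681       126.6723
  5        38.75        30.1099       150.5494
  6     1,038.75       767.4249     4,604.5497
  Σ                    934.3837     5,088.5965
P = 934.3837; D_Mac = 5.44594 half-year periods = 2.72297 yrs; D_mod = 2.58899 yrs.
DV01 ≈ 2.58899 × 934.3837 × 0.0001 = 0.241911.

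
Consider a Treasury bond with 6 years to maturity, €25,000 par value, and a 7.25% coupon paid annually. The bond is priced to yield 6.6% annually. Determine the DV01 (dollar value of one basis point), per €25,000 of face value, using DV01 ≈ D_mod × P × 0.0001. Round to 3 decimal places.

€12.309

Periodic yield y = 0.066.
  t   CF        PV=CF/(1+0.066)^t    t·PV
  1     1,812.50     1,700.2814     1,700.2814
  2     1,812.50     1,595.0107     3,190.0214
  3     1,812.50     1,496.2577     4,488.7731
  4     1,812.50     1,403.6189     5,614.4755
  5     1,812.50     1,316.7156     6,583.5782
  6    26,812.50    18,272.3364   109,634.0182
  Σ                 25,784.2207   131,211.1478
P = 25,784.2207; D_Mac = 5.08882 yrs; D_mod = 4.77375 yrs.
DV01 ≈ 4.77375 × 25,784.2207 × 0.0001 = 12.308738.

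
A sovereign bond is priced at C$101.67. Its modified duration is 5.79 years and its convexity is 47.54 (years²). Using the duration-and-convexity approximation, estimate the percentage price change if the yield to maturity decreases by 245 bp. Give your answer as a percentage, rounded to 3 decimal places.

Duration effect: -D_mod·Δy = -5.79 × (-0.0245) = +0.141855
Convexity effect: ½·C·(Δy)² = 0.5 × 47.54 × (-0.0245)² = +0.0142679425
ΔP/P ≈ +0.141855 + 0.0142679425 = +0.1561229425
= +15.61229425%.

+15.612%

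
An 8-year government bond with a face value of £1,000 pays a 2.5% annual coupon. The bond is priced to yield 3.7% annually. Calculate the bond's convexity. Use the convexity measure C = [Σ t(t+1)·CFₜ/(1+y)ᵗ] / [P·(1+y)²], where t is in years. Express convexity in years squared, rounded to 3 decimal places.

With y = 0.037:
  t   CF        PV=CF/(1+0.037)^t    t·PV        t(t+1)·PV
  1        25.00        24.1080        24.1080          48.2160
  2        25.00        23.2478        46.4957         139.4870
  3        25.00        22.4184        67.2551         269.0203
  4        25.00        21.6185        86.4739         432.3694
  5        25.00        20.8471       104.2356         625.4138
  6        25.00        20.1033       120.6198         844.3388
  7        25.00        19.3860       135.7022       1,085.6173
  8     1,025.00       766.4676     6,131.7410      55,185.6689
  Σ                    918.1967     6,716.6312      58,630.1315
P = 918.1967.
Convexity = Σ t(t+1)·PV / [P·(1+y)²] = 58,630.1315 / (918.1967 × 1.075369) = 59.37828.

59.378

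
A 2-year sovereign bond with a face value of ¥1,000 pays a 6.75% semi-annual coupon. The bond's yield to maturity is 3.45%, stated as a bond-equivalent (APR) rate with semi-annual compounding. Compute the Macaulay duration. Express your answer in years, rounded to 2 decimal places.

1.91 years

Periodic yield y = 0.01725. Discount each cash flow and weight by its period:
  t   CF        PV=CF/(1+0.01725)^t    t·PV
  1        33.75        33.1777        33.1777
  2        33.75        32.6151        65.2301
  3        33.75        32.0620        96.1860
  4     1,033.75       965.3943     3,861.5772
  Σ                  1,063.2491     4,056.1710
Price P = Σ PV = 1,063.2491.
Macaulay duration = Σ(t·PV) / P = 4,056.1710 / 1,063.2491 = 3.81488 half-year periods.
In years: 3.81488 / 2 = 1.90744 years.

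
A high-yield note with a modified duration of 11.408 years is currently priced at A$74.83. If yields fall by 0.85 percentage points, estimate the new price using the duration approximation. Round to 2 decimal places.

Duration approximation: ΔP/P ≈ -D_mod · Δy = -11.408 × (-0.0085) = +0.096968.
New price ≈ 74.83 × (1 + 0.096968) = 82.08611544.

A$82.09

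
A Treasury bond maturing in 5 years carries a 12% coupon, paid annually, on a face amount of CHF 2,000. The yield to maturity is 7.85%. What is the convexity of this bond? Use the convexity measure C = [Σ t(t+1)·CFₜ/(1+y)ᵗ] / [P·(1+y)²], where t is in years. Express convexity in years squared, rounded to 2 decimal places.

With y = 0.0785:
  t   CF        PV=CF/(1+0.0785)^t    t·PV        t(t+1)·PV
  1       240.00       222.5313       222.5313         445.0626
  2       240.00       206.3341       412.6681       1,238.0044
  3       240.00       191.3158       573.9473       2,295.7894
  4       240.00       177.3906       709.5625       3,547.8123
  5     2,240.00     1,535.1375     7,675.6873      46,054.1240
  Σ                  2,332.7092     9,594.3966      53,580.7927
P = 2,332.7092.
Convexity = Σ t(t+1)·PV / [P·(1+y)²] = 53,580.7927 / (2,332.7092 × 1.163162) = 19.74732.

19.75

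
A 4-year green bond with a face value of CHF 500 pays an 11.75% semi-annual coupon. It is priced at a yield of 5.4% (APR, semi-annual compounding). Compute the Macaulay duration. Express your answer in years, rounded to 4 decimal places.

Periodic yield y = 0.027. Discount each cash flow and weight by its period:
  t   CF        PV=CF/(1+0.027)^t    t·PV
  1       29.375        28.6027        28.6027
  2       29.375        27.8508        55.7015
  3       29.375        27.1186        81.3557
  4       29.375        26.4056       105.6224
  5       29.375        25.7114       128.5570
  6       29.375        25.0354       150.2126
  7       29.375        24.3773       170.6408
  8      529.375       427.7597     3,422.0777
  Σ                    612.8614     4,142.7704
Price P = Σ PV = 612.8614.
Macaulay duration = Σ(t·PV) / P = 4,142.7704 / 612.8614 = 6.75972 half-year periods.
In years: 6.75972 / 2 = 3.37986 years.

3.3799 years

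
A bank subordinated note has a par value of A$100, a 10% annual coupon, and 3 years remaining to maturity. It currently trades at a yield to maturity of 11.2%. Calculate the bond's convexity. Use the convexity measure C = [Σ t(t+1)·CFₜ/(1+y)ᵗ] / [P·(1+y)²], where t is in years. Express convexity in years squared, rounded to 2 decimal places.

8.55

With y = 0.112:
  t   CF        PV=CF/(1+0.112)^t    t·PV        t(t+1)·PV
  1        10.00         8.9928         8.9928          17.9856
  2        10.00         8.0871        16.1741          48.5223
  3       110.00        79.9979       239.9936         959.9742
  Σ                     97.0777       265.1605       1,026.4822
P = 97.0777.
Convexity = Σ t(t+1)·PV / [P·(1+y)²] = 1,026.4822 / (97.0777 × 1.236544) = 8.55111.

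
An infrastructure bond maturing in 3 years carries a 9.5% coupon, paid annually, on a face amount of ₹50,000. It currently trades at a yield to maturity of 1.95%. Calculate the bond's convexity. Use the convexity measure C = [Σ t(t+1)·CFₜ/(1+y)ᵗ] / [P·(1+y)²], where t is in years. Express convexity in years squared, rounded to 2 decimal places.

10.38

With y = 0.0195:
  t   CF        PV=CF/(1+0.0195)^t    t·PV        t(t+1)·PV
  1     4,750.00     4,659.1466     4,659.1466       9,318.2933
  2     4,750.00     4,570.0310     9,140.0621      27,420.1862
  3    54,750.00    51,668.0931   155,004.2792     620,017.1168
  Σ                 60,897.2707   168,803.4879     656,755.5963
P = 60,897.2707.
Convexity = Σ t(t+1)·PV / [P·(1+y)²] = 656,755.5963 / (60,897.2707 × 1.039380) = 10.37604.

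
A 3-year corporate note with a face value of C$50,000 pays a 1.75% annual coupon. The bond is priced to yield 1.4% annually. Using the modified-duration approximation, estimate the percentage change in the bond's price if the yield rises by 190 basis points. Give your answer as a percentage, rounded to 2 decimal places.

-5.53%

Periodic yield y = 0.014. Modified duration first:
  t   CF        PV=CF/(1+0.014)^t    t·PV
  1       875.00       862.9191       862.9191
  2       875.00       851.0051     1,702.0101
  3    50,875.00    48,796.7117   146,390.1352
  Σ                 50,510.6359   148,955.0645
P = 50,510.6359; D_Mac = 2.94898 yrs; D_mod = 2.94898/(1+0.014) = 2.90827 yrs.
ΔP/P ≈ -D_mod · Δy = -2.90827 × (+0.019) = -0.055257 = -5.5257%.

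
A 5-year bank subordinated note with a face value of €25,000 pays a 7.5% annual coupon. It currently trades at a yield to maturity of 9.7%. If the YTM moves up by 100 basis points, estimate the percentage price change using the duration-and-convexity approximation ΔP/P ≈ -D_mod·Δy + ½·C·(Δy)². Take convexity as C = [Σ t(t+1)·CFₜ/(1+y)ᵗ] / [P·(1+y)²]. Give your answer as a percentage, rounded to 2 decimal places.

With y = 0.097:
  t   CF        PV=CF/(1+0.097)^t    t·PV        t(t+1)·PV
  1     1,875.00     1,709.2069     1,709.2069       3,418.4139
  2     1,875.00     1,558.0738     3,116.1475       9,348.4426
  3     1,875.00     1,420.3043     4,260.9128      17,043.6511
  4     1,875.00     1,294.7167     5,178.8669      25,894.3347
  5    26,875.00    16,916.6878    84,583.4391     507,500.6347
  Σ                 22,898.9895    98,848.5733     563,205.4771
P = 22,898.9895; D_Mac = 4.31672 yrs; D_mod = 3.93502 yrs; C = 20.43795.
Duration effect: -3.93502 × (+0.01) = -0.039350
Convexity effect: 0.5 × 20.43795 × (0.01)² = +0.0010219
ΔP/P ≈ -0.039350 + 0.0010219 = -0.038328 = -3.8328%.

-3.83%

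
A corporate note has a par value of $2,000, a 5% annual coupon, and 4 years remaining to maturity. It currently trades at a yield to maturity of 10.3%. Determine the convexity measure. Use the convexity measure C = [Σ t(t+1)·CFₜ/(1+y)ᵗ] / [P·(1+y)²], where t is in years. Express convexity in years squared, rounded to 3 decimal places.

14.772

With y = 0.103:
  t   CF        PV=CF/(1+0.103)^t    t·PV        t(t+1)·PV
  1       100.00        90.6618        90.6618         181.3237
  2       100.00        82.1957       164.3914         493.1741
  3       100.00        74.5201       223.5603         894.2413
  4     2,100.00     1,418.7871     5,675.1486      28,375.7429
  Σ                  1,666.1648     6,153.7621      29,944.4819
P = 1,666.1648.
Convexity = Σ t(t+1)·PV / [P·(1+y)²] = 29,944.4819 / (1,666.1648 × 1.216609) = 14.77229.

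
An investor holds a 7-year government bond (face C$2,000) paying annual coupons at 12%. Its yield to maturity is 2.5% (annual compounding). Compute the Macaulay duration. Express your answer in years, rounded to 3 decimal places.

5.527 years

Periodic yield y = 0.025. Discount each cash flow and weight by its year:
  t   CF        PV=CF/(1+0.025)^t    t·PV
  1       240.00       234.1463       234.1463
  2       240.00       228.4355       456.8709
  3       240.00       222.8639       668.5916
  4       240.00       217.4282       869.7126
  5       240.00       212.1250     1,060.6251
  6       240.00       206.9512     1,241.7075
  7     2,240.00     1,884.4341    13,191.0389
  Σ                  3,206.3842    17,722.6930
Price P = Σ PV = 3,206.3842.
Macaulay duration = Σ(t·PV) / P = 17,722.6930 / 3,206.3842 = 5.52731 years.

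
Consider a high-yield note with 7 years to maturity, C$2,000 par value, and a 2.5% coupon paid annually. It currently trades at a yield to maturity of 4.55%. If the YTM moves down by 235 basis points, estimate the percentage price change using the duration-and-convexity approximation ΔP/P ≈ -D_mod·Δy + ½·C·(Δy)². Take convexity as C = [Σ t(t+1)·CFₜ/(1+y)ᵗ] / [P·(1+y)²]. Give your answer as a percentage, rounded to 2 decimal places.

With y = 0.0455:
  t   CF        PV=CF/(1+0.0455)^t    t·PV        t(t+1)·PV
  1        50.00        47.8240        47.8240          95.6480
  2        50.00        45.7427        91.4854         274.4563
  3        50.00        43.7520       131.2560         525.0240
  4        50.00        41.8479       167.3917         836.9584
  5        50.00        40.0267       200.1335       1,200.8011
  6        50.00        38.2847       229.7085       1,607.9594
  7     2,050.00     1,501.3626    10,509.5384      84,076.3071
  Σ                  1,758.8407    11,377.3375      88,617.1542
P = 1,758.8407; D_Mac = 6.46866 yrs; D_mod = 6.18714 yrs; C = 46.09387.
Duration effect: -6.18714 × (-0.0235) = +0.145398
Convexity effect: 0.5 × 46.09387 × (-0.0235)² = +0.0127277
ΔP/P ≈ +0.145398 + 0.0127277 = +0.158126 = +15.8126%.

+15.81%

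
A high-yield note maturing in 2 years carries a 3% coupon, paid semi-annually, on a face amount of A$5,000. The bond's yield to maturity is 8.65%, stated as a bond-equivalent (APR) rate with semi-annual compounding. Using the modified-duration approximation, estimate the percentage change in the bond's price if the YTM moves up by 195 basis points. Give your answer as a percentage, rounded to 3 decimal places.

-3.651%

Periodic yield y = 0.04325. Modified duration first:
  t   CF        PV=CF/(1+0.04325)^t    t·PV
  1        75.00        71.8907        71.8907
  2        75.00        68.9104       137.8207
  3        75.00        66.0535       198.1606
  4     5,075.00     4,284.3256    17,137.3026
  Σ                  4,491.1803    17,545.1746
P = 4,491.1803; D_Mac = 3.90658 half-year periods = 1.95329 yrs; D_mod = 1.95329/(1+0.04325) = 1.87231 yrs.
ΔP/P ≈ -D_mod · Δy = -1.87231 × (+0.0195) = -0.036510 = -3.6510%.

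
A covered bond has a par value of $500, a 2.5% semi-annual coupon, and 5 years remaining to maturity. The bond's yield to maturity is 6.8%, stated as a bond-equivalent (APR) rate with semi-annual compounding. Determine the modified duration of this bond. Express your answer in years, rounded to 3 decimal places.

4.541 years

Periodic yield y = 0.034. First find Macaulay duration:
  t   CF        PV=CF/(1+0.034)^t    t·PV
  1         6.25         6.0445         6.0445
  2         6.25         5.8457        11.6915
  3         6.25         5.6535        16.9605
  4         6.25         5.4676        21.8705
  5         6.25         5.2878        26.4391
  6         6.25         5.1140        30.6837
  7         6.25         4.9458        34.6206
  8         6.25         4.7832        38.2654
  9         6.25         4.6259        41.6330
  10      506.25       362.3762     3,623.7619
  Σ                    410.1442     3,851.9706
P = 410.1442; Macaulay duration = 3,851.9706 / 410.1442 = 9.39175 half-year periods = 4.69587 years.
Modified duration = D_Mac / (1 + y) = 4.69587 / 1.034 = 4.54146 years.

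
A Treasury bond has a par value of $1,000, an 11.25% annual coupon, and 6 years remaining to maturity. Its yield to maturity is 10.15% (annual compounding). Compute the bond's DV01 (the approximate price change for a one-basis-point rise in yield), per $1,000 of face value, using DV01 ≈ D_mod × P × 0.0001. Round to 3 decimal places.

Periodic yield y = 0.1015.
  t   CF        PV=CF/(1+0.1015)^t    t·PV
  1       112.50       102.1335       102.1335
  2       112.50        92.7222       185.4443
  3       112.50        84.1781       252.5342
  4       112.50        76.4213       305.6853
  5       112.50        69.3793       346.8966
  6     1,112.50       622.8637     3,737.1821
  Σ                  1,047.6980     4,929.8760
P = 1,047.6980; D_Mac = 4.70544 yrs; D_mod = 4.27184 yrs.
DV01 ≈ 4.27184 × 1,047.6980 × 0.0001 = 0.447560.

$0.448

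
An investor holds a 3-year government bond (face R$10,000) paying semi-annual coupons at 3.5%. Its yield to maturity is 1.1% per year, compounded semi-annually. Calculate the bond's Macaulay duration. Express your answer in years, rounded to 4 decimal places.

2.8790 years

Periodic yield y = 0.0055. Discount each cash flow and weight by its period:
  t   CF        PV=CF/(1+0.0055)^t    t·PV
  1       175.00       174.0428       174.0428
  2       175.00       173.0908       346.1815
  3       175.00       172.1440       516.4319
  4       175.00       171.2024       684.8094
  5       175.00       170.2659       851.3295
  6    10,175.00     9,845.5950    59,073.5702
  Σ                 10,706.3408    61,646.3653
Price P = Σ PV = 10,706.3408.
Macaulay duration = Σ(t·PV) / P = 61,646.3653 / 10,706.3408 = 5.75793 half-year periods.
In years: 5.75793 / 2 = 2.87897 years.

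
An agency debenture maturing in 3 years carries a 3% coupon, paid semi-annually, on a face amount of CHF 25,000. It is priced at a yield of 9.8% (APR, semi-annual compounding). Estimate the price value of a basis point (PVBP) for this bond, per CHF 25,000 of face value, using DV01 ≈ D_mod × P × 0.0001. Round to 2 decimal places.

Periodic yield y = 0.049.
  t   CF        PV=CF/(1+0.049)^t    t·PV
  1       375.00       357.4833       357.4833
  2       375.00       340.7849       681.5697
  3       375.00       324.8664       974.5992
  4       375.00       309.6915     1,238.7661
  5       375.00       295.2255     1,476.1274
  6    25,375.00    19,043.7785   114,262.6711
  Σ                 20,671.8301   118,991.2168
P = 20,671.8301; D_Mac = 5.75620 half-year periods = 2.87810 yrs; D_mod = 2.74366 yrs.
DV01 ≈ 2.74366 × 20,671.8301 × 0.0001 = 5.671650.

CHF 5.67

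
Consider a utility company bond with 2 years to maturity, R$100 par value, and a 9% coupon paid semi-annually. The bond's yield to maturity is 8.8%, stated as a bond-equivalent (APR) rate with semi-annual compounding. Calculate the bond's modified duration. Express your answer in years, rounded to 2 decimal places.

1.80 years

Periodic yield y = 0.044. First find Macaulay duration:
  t   CF        PV=CF/(1+0.044)^t    t·PV
  1         4.50         4.3103         4.3103
  2         4.50         4.1287         8.2574
  3         4.50         3.9547        11.8640
  4       104.50        87.9659       351.8636
  Σ                    100.3596       376.2953
P = 100.3596; Macaulay duration = 376.2953 / 100.3596 = 3.74947 half-year periods = 1.87474 years.
Modified duration = D_Mac / (1 + y) = 1.87474 / 1.044 = 1.79572 years.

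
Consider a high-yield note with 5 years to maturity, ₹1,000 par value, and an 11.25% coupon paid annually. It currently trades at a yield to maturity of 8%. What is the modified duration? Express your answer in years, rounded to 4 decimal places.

3.8368 years

Periodic yield y = 0.08. First find Macaulay duration:
  t   CF        PV=CF/(1+0.08)^t    t·PV
  1       112.50       104.1667       104.1667
  2       112.50        96.4506       192.9012
  3       112.50        89.3061       267.9184
  4       112.50        82.6909       330.7634
  5     1,112.50       757.1488     3,785.7440
  Σ                  1,129.7631     4,681.4937
P = 1,129.7631; Macaulay duration = 4,681.4937 / 1,129.7631 = 4.14378 years.
Modified duration = D_Mac / (1 + y) = 4.14378 / 1.08 = 3.83684 years.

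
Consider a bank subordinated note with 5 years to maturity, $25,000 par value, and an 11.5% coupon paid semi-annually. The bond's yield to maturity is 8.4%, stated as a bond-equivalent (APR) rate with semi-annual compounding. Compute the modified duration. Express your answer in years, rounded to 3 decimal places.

Periodic yield y = 0.042. First find Macaulay duration:
  t   CF        PV=CF/(1+0.042)^t    t·PV
  1     1,437.50     1,379.5585     1,379.5585
  2     1,437.50     1,323.9525     2,647.9051
  3     1,437.50     1,270.5878     3,811.7635
  4     1,437.50     1,219.3741     4,877.4965
  5     1,437.50     1,170.2247     5,851.1235
  6     1,437.50     1,123.0563     6,738.3380
  7     1,437.50     1,077.7892     7,544.5243
  8     1,437.50     1,034.3466     8,274.7730
  9     1,437.50       992.6551     8,933.8960
  10   26,437.50    17,520.3668   175,203.6684
  Σ                 28,111.9118   225,263.0468
P = 28,111.9118; Macaulay duration = 225,263.0468 / 28,111.9118 = 8.01308 half-year periods = 4.00654 years.
Modified duration = D_Mac / (1 + y) = 4.00654 / 1.042 = 3.84505 years.

3.845 years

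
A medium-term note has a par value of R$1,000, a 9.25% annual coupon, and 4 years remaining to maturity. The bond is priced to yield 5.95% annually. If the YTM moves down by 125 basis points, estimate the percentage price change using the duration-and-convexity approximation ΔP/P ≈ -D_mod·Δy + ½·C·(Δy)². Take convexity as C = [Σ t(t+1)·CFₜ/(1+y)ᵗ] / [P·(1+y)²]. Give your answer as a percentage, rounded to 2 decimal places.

With y = 0.0595:
  t   CF        PV=CF/(1+0.0595)^t    t·PV        t(t+1)·PV
  1        92.50        87.3053        87.3053         174.6107
  2        92.50        82.4024       164.8048         494.4143
  3        92.50        77.7748       233.3244         933.2975
  4     1,092.50       866.9970     3,467.9881      17,339.9403
  Σ                  1,114.4795     3,953.4225      18,942.2628
P = 1,114.4795; D_Mac = 3.54733 yrs; D_mod = 3.34811 yrs; C = 15.14111.
Duration effect: -3.34811 × (-0.0125) = +0.041851
Convexity effect: 0.5 × 15.14111 × (-0.0125)² = +0.0011829
ΔP/P ≈ +0.041851 + 0.0011829 = +0.043034 = +4.3034%.

+4.30%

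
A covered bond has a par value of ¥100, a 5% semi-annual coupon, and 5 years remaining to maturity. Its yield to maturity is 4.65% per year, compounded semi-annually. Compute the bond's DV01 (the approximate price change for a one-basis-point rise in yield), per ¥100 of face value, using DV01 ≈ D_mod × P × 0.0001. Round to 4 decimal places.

Periodic yield y = 0.02325.
  t   CF        PV=CF/(1+0.02325)^t    t·PV
  1         2.50         2.4432         2.4432
  2         2.50         2.3877         4.7754
  3         2.50         2.3334         7.0003
  4         2.50         2.2804         9.1216
  5         2.50         2.2286        11.1430
  6         2.50         2.1780        13.0677
  7         2.50         2.1285        14.8993
  8         2.50         2.0801        16.6409
  9         2.50         2.0328        18.2956
  10      102.50        81.4529       814.5286
  Σ                    101.5456       911.9156
P = 101.5456; D_Mac = 8.98036 half-year periods = 4.49018 yrs; D_mod = 4.38816 yrs.
DV01 ≈ 4.38816 × 101.5456 × 0.0001 = 0.044560.

¥0.0446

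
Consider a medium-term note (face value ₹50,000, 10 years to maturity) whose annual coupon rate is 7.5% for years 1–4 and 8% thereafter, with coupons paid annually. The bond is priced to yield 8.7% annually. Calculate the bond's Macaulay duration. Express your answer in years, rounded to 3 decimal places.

7.259 years

Periodic yield y = 0.087. Discount each cash flow and weight by its year:
  t   CF        PV=CF/(1+0.087)^t    t·PV
  1     3,750.00     3,449.8620     3,449.8620
  2     3,750.00     3,173.7461     6,347.4922
  3     3,750.00     2,919.7296     8,759.1889
  4     3,750.00     2,686.0438    10,744.1752
  5     4,000.00     2,635.7989    13,178.9945
  6     4,000.00     2,424.8380    14,549.0279
  7     4,000.00     2,230.7617    15,615.3320
  8     4,000.00     2,052.2187    16,417.7495
  9     4,000.00     1,887.9657    16,991.6911
  10   54,000.00    23,447.5958   234,475.9580
  Σ                 46,908.5603   340,529.4713
Price P = Σ PV = 46,908.5603.
Macaulay duration = Σ(t·PV) / P = 340,529.4713 / 46,908.5603 = 7.25943 years.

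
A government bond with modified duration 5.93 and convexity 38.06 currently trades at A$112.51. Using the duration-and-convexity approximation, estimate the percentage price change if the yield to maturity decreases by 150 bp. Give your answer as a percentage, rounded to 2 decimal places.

Duration effect: -D_mod·Δy = -5.93 × (-0.015) = +0.088950
Convexity effect: ½·C·(Δy)² = 0.5 × 38.06 × (-0.015)² = +0.00428175
ΔP/P ≈ +0.088950 + 0.00428175 = +0.09323175
= +9.323175%.

+9.32%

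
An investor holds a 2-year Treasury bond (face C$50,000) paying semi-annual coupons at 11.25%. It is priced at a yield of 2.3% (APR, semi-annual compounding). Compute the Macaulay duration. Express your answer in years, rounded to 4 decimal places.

1.8590 years

Periodic yield y = 0.0115. Discount each cash flow and weight by its period:
  t   CF        PV=CF/(1+0.0115)^t    t·PV
  1     2,812.50     2,780.5240     2,780.5240
  2     2,812.50     2,748.9115     5,497.8230
  3     2,812.50     2,717.6584     8,152.9753
  4    52,812.50    50,451.3949   201,805.5794
  Σ                 58,698.4887   218,236.9016
Price P = Σ PV = 58,698.4887.
Macaulay duration = Σ(t·PV) / P = 218,236.9016 / 58,698.4887 = 3.71793 half-year periods.
In years: 3.71793 / 2 = 1.85897 years.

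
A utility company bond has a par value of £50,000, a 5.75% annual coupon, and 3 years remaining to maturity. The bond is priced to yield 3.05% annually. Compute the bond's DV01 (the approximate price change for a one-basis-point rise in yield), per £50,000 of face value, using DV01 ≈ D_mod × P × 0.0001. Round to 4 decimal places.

£14.8625

Periodic yield y = 0.0305.
  t   CF        PV=CF/(1+0.0305)^t    t·PV
  1     2,875.00     2,789.9078     2,789.9078
  2     2,875.00     2,707.3341     5,414.6682
  3    52,875.00    48,317.7155   144,953.1464
  Σ                 53,814.9574   153,157.7225
P = 53,814.9574; D_Mac = 2.84601 yrs; D_mod = 2.76177 yrs.
DV01 ≈ 2.76177 × 53,814.9574 × 0.0001 = 14.862467.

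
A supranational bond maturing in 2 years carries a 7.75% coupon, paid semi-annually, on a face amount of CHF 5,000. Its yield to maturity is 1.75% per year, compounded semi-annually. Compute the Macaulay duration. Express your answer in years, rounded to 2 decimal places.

1.90 years

Periodic yield y = 0.00875. Discount each cash flow and weight by its period:
  t   CF        PV=CF/(1+0.00875)^t    t·PV
  1       193.75       192.0694       192.0694
  2       193.75       190.4034       380.8067
  3       193.75       188.7518       566.2554
  4     5,193.75     5,015.8767    20,063.5067
  Σ                  5,587.1012    21,202.6382
Price P = Σ PV = 5,587.1012.
Macaulay duration = Σ(t·PV) / P = 21,202.6382 / 5,587.1012 = 3.79493 half-year periods.
In years: 3.79493 / 2 = 1.89746 years.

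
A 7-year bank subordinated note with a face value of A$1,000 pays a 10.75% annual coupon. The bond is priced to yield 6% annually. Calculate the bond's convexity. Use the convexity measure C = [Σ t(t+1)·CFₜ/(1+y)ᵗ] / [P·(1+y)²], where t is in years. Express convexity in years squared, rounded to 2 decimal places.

With y = 0.06:
  t   CF        PV=CF/(1+0.06)^t    t·PV        t(t+1)·PV
  1       107.50       101.4151       101.4151         202.8302
  2       107.50        95.6746       191.3492         574.0477
  3       107.50        90.2591       270.7772       1,083.1089
  4       107.50        85.1501       340.6003       1,703.0014
  5       107.50        80.3303       401.6513       2,409.9076
  6       107.50        75.7833       454.6995       3,182.8968
  7     1,107.50       736.5508     5,155.8553      41,246.8422
  Σ                  1,265.1631     6,916.3479      50,402.6348
P = 1,265.1631.
Convexity = Σ t(t+1)·PV / [P·(1+y)²] = 50,402.6348 / (1,265.1631 × 1.123600) = 35.45643.

35.46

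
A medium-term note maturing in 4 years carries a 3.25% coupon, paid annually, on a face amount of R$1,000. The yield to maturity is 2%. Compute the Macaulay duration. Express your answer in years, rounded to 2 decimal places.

3.82 years

Periodic yield y = 0.02. Discount each cash flow and weight by its year:
  t   CF        PV=CF/(1+0.02)^t    t·PV
  1        32.50        31.8627        31.8627
  2        32.50        31.2380        62.4760
  3        32.50        30.6255        91.8764
  4     1,032.50       953.8704     3,815.4816
  Σ                  1,047.5966     4,001.6968
Price P = Σ PV = 1,047.5966.
Macaulay duration = Σ(t·PV) / P = 4,001.6968 / 1,047.5966 = 3.81988 years.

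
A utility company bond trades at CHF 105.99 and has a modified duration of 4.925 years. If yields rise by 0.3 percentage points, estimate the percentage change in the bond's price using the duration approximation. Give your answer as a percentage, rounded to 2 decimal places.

-1.48%

Duration approximation: ΔP/P ≈ -D_mod · Δy = -4.925 × (+0.003) = -0.014775.
As a percentage: -1.4775%.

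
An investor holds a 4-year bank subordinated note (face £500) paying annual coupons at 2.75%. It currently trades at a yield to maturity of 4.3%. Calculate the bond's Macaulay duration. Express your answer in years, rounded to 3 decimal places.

3.837 years

Periodic yield y = 0.043. Discount each cash flow and weight by its year:
  t   CF        PV=CF/(1+0.043)^t    t·PV
  1        13.75        13.1831        13.1831
  2        13.75        12.6396        25.2792
  3        13.75        12.1185        36.3556
  4       513.75       434.1248     1,736.4992
  Σ                    472.0661     1,811.3172
Price P = Σ PV = 472.0661.
Macaulay duration = Σ(t·PV) / P = 1,811.3172 / 472.0661 = 3.83700 years.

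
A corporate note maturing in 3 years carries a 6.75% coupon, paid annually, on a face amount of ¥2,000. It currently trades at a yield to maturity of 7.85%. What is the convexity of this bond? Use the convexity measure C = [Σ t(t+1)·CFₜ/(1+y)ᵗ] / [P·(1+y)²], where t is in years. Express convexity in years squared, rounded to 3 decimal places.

With y = 0.0785:
  t   CF        PV=CF/(1+0.0785)^t    t·PV        t(t+1)·PV
  1       135.00       125.1739       125.1739         250.3477
  2       135.00       116.0629       232.1258         696.3775
  3     2,135.00     1,701.9133     5,105.7399      20,422.9595
  Σ                  1,943.1501     5,463.0396      21,369.6847
P = 1,943.1501.
Convexity = Σ t(t+1)·PV / [P·(1+y)²] = 21,369.6847 / (1,943.1501 × 1.163162) = 9.45478.

9.455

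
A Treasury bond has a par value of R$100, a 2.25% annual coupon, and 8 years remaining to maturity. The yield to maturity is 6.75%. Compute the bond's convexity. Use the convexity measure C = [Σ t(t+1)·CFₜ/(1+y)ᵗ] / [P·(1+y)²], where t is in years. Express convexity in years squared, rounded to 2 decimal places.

55.77

With y = 0.0675:
  t   CF        PV=CF/(1+0.0675)^t    t·PV        t(t+1)·PV
  1         2.25         2.1077         2.1077           4.2155
  2         2.25         1.9745         3.9489          11.8467
  3         2.25         1.8496         5.5488          22.1953
  4         2.25         1.7327         6.9306          34.6530
  5         2.25         1.6231         8.1155          48.6928
  6         2.25         1.5205         9.1228          63.8594
  7         2.25         1.4243         9.9702          79.7619
  8       102.25        60.6346       485.0765       4,365.6885
  Σ                     72.8669       530.8210       4,630.9129
P = 72.8669.
Convexity = Σ t(t+1)·PV / [P·(1+y)²] = 4,630.9129 / (72.8669 × 1.139556) = 55.77001.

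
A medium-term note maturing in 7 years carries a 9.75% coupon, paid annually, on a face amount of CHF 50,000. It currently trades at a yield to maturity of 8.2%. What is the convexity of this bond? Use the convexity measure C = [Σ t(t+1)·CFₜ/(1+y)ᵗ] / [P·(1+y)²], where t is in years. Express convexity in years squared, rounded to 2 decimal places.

With y = 0.082:
  t   CF        PV=CF/(1+0.082)^t    t·PV        t(t+1)·PV
  1     4,875.00     4,505.5453     4,505.5453       9,011.0906
  2     4,875.00     4,164.0899     8,328.1798      24,984.5395
  3     4,875.00     3,848.5119    11,545.5358      46,182.1432
  4     4,875.00     3,556.8502    14,227.4009      71,137.0043
  5     4,875.00     3,287.2923    16,436.4613      98,618.7676
  6     4,875.00     3,038.1629    18,228.9774     127,602.8416
  7    54,875.00    31,607.0314   221,249.2198   1,769,993.7583
  Σ                 54,007.4839   294,521.3202   2,147,530.1451
P = 54,007.4839.
Convexity = Σ t(t+1)·PV / [P·(1+y)²] = 2,147,530.1451 / (54,007.4839 × 1.170724) = 33.96494.

33.96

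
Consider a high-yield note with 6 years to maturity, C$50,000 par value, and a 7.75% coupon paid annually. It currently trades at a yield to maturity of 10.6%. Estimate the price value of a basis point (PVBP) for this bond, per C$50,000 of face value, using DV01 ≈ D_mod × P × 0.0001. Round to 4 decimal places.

Periodic yield y = 0.106.
  t   CF        PV=CF/(1+0.106)^t    t·PV
  1     3,875.00     3,503.6166     3,503.6166
  2     3,875.00     3,167.8270     6,335.6540
  3     3,875.00     2,864.2197     8,592.6591
  4     3,875.00     2,589.7104    10,358.8416
  5     3,875.00     2,341.5103    11,707.5515
  6    53,875.00    29,434.4904   176,606.9424
  Σ                 43,901.3744   217,105.2651
P = 43,901.3744; D_Mac = 4.94530 yrs; D_mod = 4.47133 yrs.
DV01 ≈ 4.47133 × 43,901.3744 × 0.0001 = 19.629771.

C$19.6298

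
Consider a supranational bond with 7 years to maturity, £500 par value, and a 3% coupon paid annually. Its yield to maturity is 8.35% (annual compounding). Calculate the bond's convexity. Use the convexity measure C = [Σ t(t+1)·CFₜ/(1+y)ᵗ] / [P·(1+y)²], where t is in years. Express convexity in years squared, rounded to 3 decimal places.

With y = 0.0835:
  t   CF        PV=CF/(1+0.0835)^t    t·PV        t(t+1)·PV
  1        15.00        13.8440        13.8440          27.6880
  2        15.00        12.7771        25.5543          76.6628
  3        15.00        11.7925        35.3774         141.5096
  4        15.00        10.8837        43.5347         217.6735
  5        15.00        10.0449        50.2246         301.3477
  6        15.00         9.2708        55.6249         389.3741
  7       515.00       293.7682     2,056.3776      16,451.0206
  Σ                    362.3813     2,280.5375      17,605.2764
P = 362.3813.
Convexity = Σ t(t+1)·PV / [P·(1+y)²] = 17,605.2764 / (362.3813 × 1.173972) = 41.38274.

41.383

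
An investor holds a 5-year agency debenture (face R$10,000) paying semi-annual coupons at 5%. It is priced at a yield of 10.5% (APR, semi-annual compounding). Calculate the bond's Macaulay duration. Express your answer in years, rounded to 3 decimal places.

Periodic yield y = 0.0525. Discount each cash flow and weight by its period:
  t   CF        PV=CF/(1+0.0525)^t    t·PV
  1       250.00       237.5297       237.5297
  2       250.00       225.6814       451.3628
  3       250.00       214.4241       643.2724
  4       250.00       203.7284       814.9136
  5       250.00       193.5662       967.8309
  6       250.00       183.9109     1,103.4652
  7       250.00       174.7372     1,223.1601
  8       250.00       166.0211     1,328.1685
  9       250.00       157.7397     1,419.6575
  10   10,250.00     6,144.7302    61,447.3022
  Σ                  7,902.0689    69,636.6630
Price P = Σ PV = 7,902.0689.
Macaulay duration = Σ(t·PV) / P = 69,636.6630 / 7,902.0689 = 8.81246 half-year periods.
In years: 8.81246 / 2 = 4.40623 years.

4.406 years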